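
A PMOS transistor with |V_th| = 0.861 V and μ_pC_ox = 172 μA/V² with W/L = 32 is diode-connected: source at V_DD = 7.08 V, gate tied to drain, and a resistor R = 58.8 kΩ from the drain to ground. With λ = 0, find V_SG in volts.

V_SG = 1.05 V

With gate tied to drain, V_SG = V_SD ≥ V_SG − |V_th|, so the device is in saturation.
k_p = μ_pC_ox · (W/L) = 5.504 mA/V².
KCL at the drain: ½ k_p (V_SG − |V_th|)² = (V_DD − V_SG)/R.
Let x = V_SG − 0.861. Then 162 x² + x − 6.219 = 0, giving x = 0.193 V (positive root), so V_SG = 1.05 V.
I_D = (V_DD − V_SG)/R = (7.08 − 1.05) / 58.8 = 0.102 mA.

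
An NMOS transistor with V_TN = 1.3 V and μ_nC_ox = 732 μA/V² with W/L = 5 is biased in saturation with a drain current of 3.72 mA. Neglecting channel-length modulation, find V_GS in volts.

k_n = μ_nC_ox · (W/L) = 3.66 mA/V².
In saturation I_D = ½ k_n (V_GS − V_TN)², so V_GS − V_TN = √(2 I_D / k_n) = √(2 × 3.72 / 3.66) = 1.43 V.
V_GS = 1.3 + 1.43 = 2.73 V.

V_GS = 2.73 V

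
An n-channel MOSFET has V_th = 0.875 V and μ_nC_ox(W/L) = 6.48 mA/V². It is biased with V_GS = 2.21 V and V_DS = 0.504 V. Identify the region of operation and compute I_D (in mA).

V_ov = V_GS − V_th = 2.21 − 0.875 = 1.33 V.
Since V_DS = 0.504 V < V_ov = 1.33 V, the device is in the triode region.
I_D = k_n [V_ov · V_DS − ½ V_DS²] = 6.48 × [1.33 × 0.504 − 0.5 × 0.504²] = 3.54 mA.

Triode; I_D = 3.54 mA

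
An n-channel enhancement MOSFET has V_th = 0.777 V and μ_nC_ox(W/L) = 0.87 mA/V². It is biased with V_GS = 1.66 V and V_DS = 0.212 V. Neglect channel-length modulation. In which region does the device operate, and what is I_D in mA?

Triode; I_D = 0.143 mA

V_ov = V_GS − V_th = 1.66 − 0.777 = 0.883 V.
Since V_DS = 0.212 V < V_ov = 0.883 V, the device is in the triode region.
I_D = k_n [V_ov · V_DS − ½ V_DS²] = 0.87 × [0.883 × 0.212 − 0.5 × 0.212²] = 0.143 mA.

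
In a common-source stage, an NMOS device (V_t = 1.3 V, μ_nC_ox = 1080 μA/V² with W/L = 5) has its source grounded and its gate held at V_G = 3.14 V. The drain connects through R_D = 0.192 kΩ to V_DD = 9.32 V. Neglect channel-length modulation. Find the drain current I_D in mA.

V_GS = V_G = 3.14 V, so V_ov = 3.14 − 1.3 = 1.84 V.
k_n = μ_nC_ox · (W/L) = 5.4 mA/V².
Assume saturation: I_D = ½ k_n V_ov² = 0.5 × 5.4 × 1.84² = 9.14 mA, giving V_DS = V_DD − I_D R_D = 9.32 − 9.14 × 0.192 = 7.56 V.
V_DS = 7.56 V ≥ V_ov = 1.84 V, confirming saturation.

I_D = 9.14 mA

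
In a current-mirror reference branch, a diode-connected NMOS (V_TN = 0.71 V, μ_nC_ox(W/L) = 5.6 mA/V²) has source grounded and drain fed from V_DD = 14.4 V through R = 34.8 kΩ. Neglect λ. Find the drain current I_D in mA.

I_D = 0.383 mA

With gate tied to drain, V_GS = V_DS ≥ V_GS − V_TN, so the device is in saturation.
KCL at the drain: ½ k_n (V_GS − V_TN)² = (V_DD − V_GS)/R.
Let x = V_GS − 0.71. Then 97.4 x² + x − 13.69 = 0, giving x = 0.37 V (positive root), so V_GS = 1.08 V.
I_D = (V_DD − V_GS)/R = (14.4 − 1.08) / 34.8 = 0.383 mA.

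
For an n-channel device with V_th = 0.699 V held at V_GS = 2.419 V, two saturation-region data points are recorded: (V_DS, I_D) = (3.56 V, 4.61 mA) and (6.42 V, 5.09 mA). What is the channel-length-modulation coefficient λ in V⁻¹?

λ = 0.0418 V⁻¹

With V_GS fixed, I_D ∝ (1 + λ V_DS) in saturation, so I_D2/I_D1 = (1 + λ V_DS2)/(1 + λ V_DS1).
5.09/4.61 = 1.104 = (1 + 6.42 λ)/(1 + 3.56 λ).
Solving: λ (I_D1 V_DS2 − I_D2 V_DS1) = I_D2 − I_D1, so λ = (5.09 − 4.61) / (4.61 × 6.42 − 5.09 × 3.56) = 0.48 / 11.5 = 0.0418 V⁻¹.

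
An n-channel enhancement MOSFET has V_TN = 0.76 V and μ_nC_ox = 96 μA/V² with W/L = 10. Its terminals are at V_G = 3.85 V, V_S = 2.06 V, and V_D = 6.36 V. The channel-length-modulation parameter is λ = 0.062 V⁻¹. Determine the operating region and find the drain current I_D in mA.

V_GS = V_G − V_S = 3.85 − 2.06 = 1.79 V; V_DS = V_D − V_S = 6.36 − 2.06 = 4.3 V.
k_n = μ_nC_ox · (W/L) = 0.96 mA/V².
V_ov = V_GS − V_TN = 1.79 − 0.76 = 1.03 V.
Since V_DS = 4.3 V ≥ V_ov = 1.03 V, the device is in saturation.
I_D = ½ k_n V_ov² (1 + λ V_DS) = 0.5 × 0.96 × 1.03² × (1 + 0.062 × 4.3) = 0.645 mA.

Saturation; I_D = 0.645 mA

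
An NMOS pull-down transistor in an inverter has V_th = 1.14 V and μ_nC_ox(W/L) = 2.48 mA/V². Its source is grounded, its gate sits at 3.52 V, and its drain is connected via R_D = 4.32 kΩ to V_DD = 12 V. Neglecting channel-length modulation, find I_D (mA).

V_GS = V_G = 3.52 V, so V_ov = 3.52 − 1.14 = 2.38 V.
Assume saturation: I_D = ½ k_n V_ov² = 0.5 × 2.48 × 2.38² = 7.02 mA, giving V_DS = V_DD − I_D R_D = 12 − 7.02 × 4.32 = -18.3 V.
But -18.3 V < V_ov = 2.38 V, so the device is actually in triode.
In triode I_D = k_n[V_ov V_DS − ½ V_DS²] and I_D = (V_DD − V_DS)/R_D. Equating: 5.36 V_DS² − 26.5 V_DS + 12 = 0, giving V_DS = 0.504 V (the root below V_ov).
I_D = (12 − 0.504) / 4.32 = 2.66 mA.

I_D = 2.66 mA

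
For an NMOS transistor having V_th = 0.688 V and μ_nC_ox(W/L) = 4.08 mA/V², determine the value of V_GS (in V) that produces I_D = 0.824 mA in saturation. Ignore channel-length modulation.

In saturation I_D = ½ k_n (V_GS − V_th)², so V_GS − V_th = √(2 I_D / k_n) = √(2 × 0.824 / 4.08) = 0.636 V.
V_GS = 0.688 + 0.636 = 1.32 V.

V_GS = 1.32 V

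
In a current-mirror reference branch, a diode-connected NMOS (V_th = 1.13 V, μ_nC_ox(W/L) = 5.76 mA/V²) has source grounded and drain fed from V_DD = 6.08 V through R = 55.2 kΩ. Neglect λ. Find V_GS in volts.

With gate tied to drain, V_GS = V_DS ≥ V_GS − V_th, so the device is in saturation.
KCL at the drain: ½ k_n (V_GS − V_th)² = (V_DD − V_GS)/R.
Let x = V_GS − 1.13. Then 159 x² + x − 4.95 = 0, giving x = 0.173 V (positive root), so V_GS = 1.3 V.
I_D = (V_DD − V_GS)/R = (6.08 − 1.3) / 55.2 = 0.0865 mA.

V_GS = 1.30 V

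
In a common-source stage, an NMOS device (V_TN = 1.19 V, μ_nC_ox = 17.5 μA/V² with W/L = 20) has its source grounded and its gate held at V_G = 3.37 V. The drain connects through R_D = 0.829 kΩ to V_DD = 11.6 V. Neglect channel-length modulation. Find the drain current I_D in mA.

I_D = 0.832 mA

V_GS = V_G = 3.37 V, so V_ov = 3.37 − 1.19 = 2.18 V.
k_n = μ_nC_ox · (W/L) = 0.35 mA/V².
Assume saturation: I_D = ½ k_n V_ov² = 0.5 × 0.35 × 2.18² = 0.832 mA, giving V_DS = V_DD − I_D R_D = 11.6 − 0.832 × 0.829 = 10.9 V.
V_DS = 10.9 V ≥ V_ov = 2.18 V, confirming saturation.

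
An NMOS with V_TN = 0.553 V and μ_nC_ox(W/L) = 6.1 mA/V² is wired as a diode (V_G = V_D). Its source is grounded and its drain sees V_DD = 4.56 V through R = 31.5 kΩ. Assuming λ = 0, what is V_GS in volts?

V_GS = 0.752 V

With gate tied to drain, V_GS = V_DS ≥ V_GS − V_TN, so the device is in saturation.
KCL at the drain: ½ k_n (V_GS − V_TN)² = (V_DD − V_GS)/R.
Let x = V_GS − 0.553. Then 96.1 x² + x − 4.007 = 0, giving x = 0.199 V (positive root), so V_GS = 0.752 V.
I_D = (V_DD − V_GS)/R = (4.56 − 0.752) / 31.5 = 0.121 mA.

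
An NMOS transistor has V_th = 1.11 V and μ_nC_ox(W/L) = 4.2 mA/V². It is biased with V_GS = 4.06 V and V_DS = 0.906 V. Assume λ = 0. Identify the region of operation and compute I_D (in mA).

V_ov = V_GS − V_th = 4.06 − 1.11 = 2.95 V.
Since V_DS = 0.906 V < V_ov = 2.95 V, the device is in the triode region.
I_D = k_n [V_ov · V_DS − ½ V_DS²] = 4.2 × [2.95 × 0.906 − 0.5 × 0.906²] = 9.5 mA.

Triode; I_D = 9.50 mA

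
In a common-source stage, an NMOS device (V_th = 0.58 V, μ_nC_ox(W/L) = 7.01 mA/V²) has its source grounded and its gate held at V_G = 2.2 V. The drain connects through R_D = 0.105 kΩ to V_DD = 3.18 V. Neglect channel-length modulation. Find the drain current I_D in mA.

I_D = 9.20 mA

V_GS = V_G = 2.2 V, so V_ov = 2.2 − 0.58 = 1.62 V.
Assume saturation: I_D = ½ k_n V_ov² = 0.5 × 7.01 × 1.62² = 9.2 mA, giving V_DS = V_DD − I_D R_D = 3.18 − 9.2 × 0.105 = 2.21 V.
V_DS = 2.21 V ≥ V_ov = 1.62 V, confirming saturation.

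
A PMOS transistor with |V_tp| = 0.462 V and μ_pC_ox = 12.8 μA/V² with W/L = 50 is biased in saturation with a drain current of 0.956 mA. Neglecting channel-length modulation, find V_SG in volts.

V_SG = 2.19 V

k_p = μ_pC_ox · (W/L) = 0.64 mA/V².
In saturation I_D = ½ k_p (V_SG − |V_tp|)², so V_SG − |V_tp| = √(2 I_D / k_p) = √(2 × 0.956 / 0.64) = 1.73 V.
V_SG = 0.462 + 1.73 = 2.19 V.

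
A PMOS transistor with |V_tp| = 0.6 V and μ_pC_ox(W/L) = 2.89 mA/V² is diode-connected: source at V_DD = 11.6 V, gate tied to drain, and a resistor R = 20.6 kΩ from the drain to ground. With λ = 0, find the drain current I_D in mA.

With gate tied to drain, V_SG = V_SD ≥ V_SG − |V_tp|, so the device is in saturation.
KCL at the drain: ½ k_p (V_SG − |V_tp|)² = (V_DD − V_SG)/R.
Let x = V_SG − 0.6. Then 29.8 x² + x − 11 = 0, giving x = 0.591 V (positive root), so V_SG = 1.19 V.
I_D = (V_DD − V_SG)/R = (11.6 − 1.19) / 20.6 = 0.505 mA.

I_D = 0.505 mA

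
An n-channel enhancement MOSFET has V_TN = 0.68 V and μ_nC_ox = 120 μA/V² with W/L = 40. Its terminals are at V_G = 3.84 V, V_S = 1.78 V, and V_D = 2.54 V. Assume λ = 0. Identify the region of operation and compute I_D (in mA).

V_GS = V_G − V_S = 3.84 − 1.78 = 2.06 V; V_DS = V_D − V_S = 2.54 − 1.78 = 0.76 V.
k_n = μ_nC_ox · (W/L) = 4.8 mA/V².
V_ov = V_GS − V_TN = 2.06 − 0.68 = 1.38 V.
Since V_DS = 0.76 V < V_ov = 1.38 V, the device is in the triode region.
I_D = k_n [V_ov · V_DS − ½ V_DS²] = 4.8 × [1.38 × 0.76 − 0.5 × 0.76²] = 3.65 mA.

Triode; I_D = 3.65 mA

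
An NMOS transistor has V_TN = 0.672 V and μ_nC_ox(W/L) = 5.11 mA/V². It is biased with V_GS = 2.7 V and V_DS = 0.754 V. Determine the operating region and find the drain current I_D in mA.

Triode; I_D = 6.36 mA

V_ov = V_GS − V_TN = 2.7 − 0.672 = 2.03 V.
Since V_DS = 0.754 V < V_ov = 2.03 V, the device is in the triode region.
I_D = k_n [V_ov · V_DS − ½ V_DS²] = 5.11 × [2.03 × 0.754 − 0.5 × 0.754²] = 6.36 mA.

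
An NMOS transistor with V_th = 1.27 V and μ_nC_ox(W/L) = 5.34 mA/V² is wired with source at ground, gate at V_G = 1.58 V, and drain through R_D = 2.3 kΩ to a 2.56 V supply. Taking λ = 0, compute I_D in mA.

V_GS = V_G = 1.58 V, so V_ov = 1.58 − 1.27 = 0.31 V.
Assume saturation: I_D = ½ k_n V_ov² = 0.5 × 5.34 × 0.31² = 0.257 mA, giving V_DS = V_DD − I_D R_D = 2.56 − 0.257 × 2.3 = 1.97 V.
V_DS = 1.97 V ≥ V_ov = 0.31 V, confirming saturation.

I_D = 0.257 mA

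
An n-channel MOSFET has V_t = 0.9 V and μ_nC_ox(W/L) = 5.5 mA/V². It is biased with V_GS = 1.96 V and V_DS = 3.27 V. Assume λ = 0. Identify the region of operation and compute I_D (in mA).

V_ov = V_GS − V_t = 1.96 − 0.9 = 1.06 V.
Since V_DS = 3.27 V ≥ V_ov = 1.06 V, the device is in saturation.
I_D = ½ k_n V_ov² = 0.5 × 5.5 × 1.06² = 3.09 mA.

Saturation; I_D = 3.09 mA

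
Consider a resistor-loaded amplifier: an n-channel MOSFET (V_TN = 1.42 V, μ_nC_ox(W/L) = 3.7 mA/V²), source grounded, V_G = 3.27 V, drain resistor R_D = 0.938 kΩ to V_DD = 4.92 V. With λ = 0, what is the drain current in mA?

I_D = 4.37 mA

V_GS = V_G = 3.27 V, so V_ov = 3.27 − 1.42 = 1.85 V.
Assume saturation: I_D = ½ k_n V_ov² = 0.5 × 3.7 × 1.85² = 6.33 mA, giving V_DS = V_DD − I_D R_D = 4.92 − 6.33 × 0.938 = -1.02 V.
But -1.02 V < V_ov = 1.85 V, so the device is actually in triode.
In triode I_D = k_n[V_ov V_DS − ½ V_DS²] and I_D = (V_DD − V_DS)/R_D. Equating: 1.74 V_DS² − 7.421 V_DS + 4.92 = 0, giving V_DS = 0.82 V (the root below V_ov).
I_D = (4.92 − 0.82) / 0.938 = 4.37 mA.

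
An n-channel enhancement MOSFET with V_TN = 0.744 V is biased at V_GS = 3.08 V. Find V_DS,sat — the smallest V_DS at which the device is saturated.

The boundary between triode and saturation is V_DS = V_GS − V_TN = V_ov.
V_ov = 3.08 − 0.744 = 2.34 V.

V_DS,sat = 2.34 V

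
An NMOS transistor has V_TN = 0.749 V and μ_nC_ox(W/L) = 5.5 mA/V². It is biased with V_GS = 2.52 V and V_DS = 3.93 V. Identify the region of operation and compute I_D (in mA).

Saturation; I_D = 8.63 mA

V_ov = V_GS − V_TN = 2.52 − 0.749 = 1.77 V.
Since V_DS = 3.93 V ≥ V_ov = 1.77 V, the device is in saturation.
I_D = ½ k_n V_ov² = 0.5 × 5.5 × 1.77² = 8.63 mA.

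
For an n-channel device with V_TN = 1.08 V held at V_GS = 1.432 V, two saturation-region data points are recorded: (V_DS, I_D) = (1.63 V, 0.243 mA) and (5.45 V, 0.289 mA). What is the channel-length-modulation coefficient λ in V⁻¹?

With V_GS fixed, I_D ∝ (1 + λ V_DS) in saturation, so I_D2/I_D1 = (1 + λ V_DS2)/(1 + λ V_DS1).
0.289/0.243 = 1.189 = (1 + 5.45 λ)/(1 + 1.63 λ).
Solving: λ (I_D1 V_DS2 − I_D2 V_DS1) = I_D2 − I_D1, so λ = (0.289 − 0.243) / (0.243 × 5.45 − 0.289 × 1.63) = 0.046 / 0.853 = 0.0539 V⁻¹.

λ = 0.0539 V⁻¹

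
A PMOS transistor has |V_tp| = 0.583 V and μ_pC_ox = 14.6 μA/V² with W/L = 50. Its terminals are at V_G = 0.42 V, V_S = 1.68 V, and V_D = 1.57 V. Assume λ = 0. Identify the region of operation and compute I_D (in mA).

V_SG = V_S − V_G = 1.68 − 0.42 = 1.26 V; V_SD = V_S − V_D = 1.68 − 1.57 = 0.11 V.
k_p = μ_pC_ox · (W/L) = 0.73 mA/V².
V_ov = V_SG − |V_tp| = 1.26 − 0.583 = 0.677 V.
Since V_SD = 0.11 V < V_ov = 0.677 V, the device is in the triode region.
I_D = k_p [V_ov · V_SD − ½ V_SD²] = 0.73 × [0.677 × 0.11 − 0.5 × 0.11²] = 0.0499 mA.

Triode; I_D = 0.0499 mA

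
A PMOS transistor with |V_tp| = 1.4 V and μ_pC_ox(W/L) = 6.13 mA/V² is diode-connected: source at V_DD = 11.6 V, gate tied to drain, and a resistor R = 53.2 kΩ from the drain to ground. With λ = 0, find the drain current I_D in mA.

With gate tied to drain, V_SG = V_SD ≥ V_SG − |V_tp|, so the device is in saturation.
KCL at the drain: ½ k_p (V_SG − |V_tp|)² = (V_DD − V_SG)/R.
Let x = V_SG − 1.4. Then 163 x² + x − 10.2 = 0, giving x = 0.247 V (positive root), so V_SG = 1.65 V.
I_D = (V_DD − V_SG)/R = (11.6 − 1.65) / 53.2 = 0.187 mA.

I_D = 0.187 mA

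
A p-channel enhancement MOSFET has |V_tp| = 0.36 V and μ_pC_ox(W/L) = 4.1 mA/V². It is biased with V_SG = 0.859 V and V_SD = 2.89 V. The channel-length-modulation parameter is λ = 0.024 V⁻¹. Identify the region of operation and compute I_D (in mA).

V_ov = V_SG − |V_tp| = 0.859 − 0.36 = 0.499 V.
Since V_SD = 2.89 V ≥ V_ov = 0.499 V, the device is in saturation.
I_D = ½ k_p V_ov² (1 + λ V_SD) = 0.5 × 4.1 × 0.499² × (1 + 0.024 × 2.89) = 0.546 mA.

Saturation; I_D = 0.546 mA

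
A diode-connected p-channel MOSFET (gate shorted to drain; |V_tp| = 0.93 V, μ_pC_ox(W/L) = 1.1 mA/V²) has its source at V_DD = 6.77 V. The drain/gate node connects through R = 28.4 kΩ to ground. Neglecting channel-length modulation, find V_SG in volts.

V_SG = 1.51 V

With gate tied to drain, V_SG = V_SD ≥ V_SG − |V_tp|, so the device is in saturation.
KCL at the drain: ½ k_p (V_SG − |V_tp|)² = (V_DD − V_SG)/R.
Let x = V_SG − 0.93. Then 15.6 x² + x − 5.84 = 0, giving x = 0.58 V (positive root), so V_SG = 1.51 V.
I_D = (V_DD − V_SG)/R = (6.77 − 1.51) / 28.4 = 0.185 mA.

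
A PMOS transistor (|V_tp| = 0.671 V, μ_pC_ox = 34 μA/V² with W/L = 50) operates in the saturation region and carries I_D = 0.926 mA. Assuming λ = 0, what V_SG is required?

V_SG = 1.71 V

k_p = μ_pC_ox · (W/L) = 1.7 mA/V².
In saturation I_D = ½ k_p (V_SG − |V_tp|)², so V_SG − |V_tp| = √(2 I_D / k_p) = √(2 × 0.926 / 1.7) = 1.04 V.
V_SG = 0.671 + 1.04 = 1.71 V.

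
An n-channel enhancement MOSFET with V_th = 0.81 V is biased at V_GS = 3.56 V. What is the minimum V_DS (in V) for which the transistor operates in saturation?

V_DS,sat = 2.75 V

The boundary between triode and saturation is V_DS = V_GS − V_th = V_ov.
V_ov = 3.56 − 0.81 = 2.75 V.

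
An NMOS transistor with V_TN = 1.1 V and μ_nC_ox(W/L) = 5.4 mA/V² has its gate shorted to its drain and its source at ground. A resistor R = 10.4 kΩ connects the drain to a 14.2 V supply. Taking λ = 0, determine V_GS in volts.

V_GS = 1.77 V

With gate tied to drain, V_GS = V_DS ≥ V_GS − V_TN, so the device is in saturation.
KCL at the drain: ½ k_n (V_GS − V_TN)² = (V_DD − V_GS)/R.
Let x = V_GS − 1.1. Then 28.1 x² + x − 13.1 = 0, giving x = 0.665 V (positive root), so V_GS = 1.77 V.
I_D = (V_DD − V_GS)/R = (14.2 − 1.77) / 10.4 = 1.2 mA.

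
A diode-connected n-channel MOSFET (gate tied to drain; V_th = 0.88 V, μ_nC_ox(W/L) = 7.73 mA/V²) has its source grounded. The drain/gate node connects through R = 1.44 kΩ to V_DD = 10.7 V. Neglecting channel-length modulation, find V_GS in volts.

V_GS = 2.12 V

With gate tied to drain, V_GS = V_DS ≥ V_GS − V_th, so the device is in saturation.
KCL at the drain: ½ k_n (V_GS − V_th)² = (V_DD − V_GS)/R.
Let x = V_GS − 0.88. Then 5.57 x² + x − 9.82 = 0, giving x = 1.24 V (positive root), so V_GS = 2.12 V.
I_D = (V_DD − V_GS)/R = (10.7 − 2.12) / 1.44 = 5.96 mA.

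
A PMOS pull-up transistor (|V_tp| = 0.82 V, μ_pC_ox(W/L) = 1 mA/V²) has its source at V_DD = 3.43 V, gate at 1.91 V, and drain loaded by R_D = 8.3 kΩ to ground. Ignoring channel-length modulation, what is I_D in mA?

I_D = 0.245 mA

V_SG = V_DD − V_G = 3.43 − 1.91 = 1.52 V, so V_ov = 1.52 − 0.82 = 0.7 V.
Assume saturation: I_D = ½ k_p V_ov² = 0.5 × 1 × 0.7² = 0.245 mA, giving V_SD = V_DD − I_D R_D = 3.43 − 0.245 × 8.3 = 1.4 V.
V_SD = 1.4 V ≥ V_ov = 0.7 V, confirming saturation.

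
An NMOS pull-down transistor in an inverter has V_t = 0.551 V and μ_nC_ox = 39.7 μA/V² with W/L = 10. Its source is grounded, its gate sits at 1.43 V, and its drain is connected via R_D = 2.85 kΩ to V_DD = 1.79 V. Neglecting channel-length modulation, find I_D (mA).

I_D = 0.153 mA

V_GS = V_G = 1.43 V, so V_ov = 1.43 − 0.551 = 0.879 V.
k_n = μ_nC_ox · (W/L) = 0.397 mA/V².
Assume saturation: I_D = ½ k_n V_ov² = 0.5 × 0.397 × 0.879² = 0.153 mA, giving V_DS = V_DD − I_D R_D = 1.79 − 0.153 × 2.85 = 1.35 V.
V_DS = 1.35 V ≥ V_ov = 0.879 V, confirming saturation.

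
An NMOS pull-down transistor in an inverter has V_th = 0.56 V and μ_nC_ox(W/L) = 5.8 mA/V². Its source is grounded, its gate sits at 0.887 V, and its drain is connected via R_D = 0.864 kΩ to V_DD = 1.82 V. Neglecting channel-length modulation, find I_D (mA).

I_D = 0.310 mA

V_GS = V_G = 0.887 V, so V_ov = 0.887 − 0.56 = 0.327 V.
Assume saturation: I_D = ½ k_n V_ov² = 0.5 × 5.8 × 0.327² = 0.31 mA, giving V_DS = V_DD − I_D R_D = 1.82 − 0.31 × 0.864 = 1.55 V.
V_DS = 1.55 V ≥ V_ov = 0.327 V, confirming saturation.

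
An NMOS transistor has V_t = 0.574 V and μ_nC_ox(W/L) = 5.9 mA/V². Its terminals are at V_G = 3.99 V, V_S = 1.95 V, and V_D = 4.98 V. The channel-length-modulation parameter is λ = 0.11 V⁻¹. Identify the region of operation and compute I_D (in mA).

Saturation; I_D = 8.45 mA

V_GS = V_G − V_S = 3.99 − 1.95 = 2.04 V; V_DS = V_D − V_S = 4.98 − 1.95 = 3.03 V.
V_ov = V_GS − V_t = 2.04 − 0.574 = 1.47 V.
Since V_DS = 3.03 V ≥ V_ov = 1.47 V, the device is in saturation.
I_D = ½ k_n V_ov² (1 + λ V_DS) = 0.5 × 5.9 × 1.47² × (1 + 0.11 × 3.03) = 8.45 mA.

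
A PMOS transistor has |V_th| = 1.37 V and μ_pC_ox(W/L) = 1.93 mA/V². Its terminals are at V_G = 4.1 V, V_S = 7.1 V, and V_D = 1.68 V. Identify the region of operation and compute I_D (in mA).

Saturation; I_D = 2.56 mA

V_SG = V_S − V_G = 7.1 − 4.1 = 3 V; V_SD = V_S − V_D = 7.1 − 1.68 = 5.42 V.
V_ov = V_SG − |V_th| = 3 − 1.37 = 1.63 V.
Since V_SD = 5.42 V ≥ V_ov = 1.63 V, the device is in saturation.
I_D = ½ k_p V_ov² = 0.5 × 1.93 × 1.63² = 2.56 mA.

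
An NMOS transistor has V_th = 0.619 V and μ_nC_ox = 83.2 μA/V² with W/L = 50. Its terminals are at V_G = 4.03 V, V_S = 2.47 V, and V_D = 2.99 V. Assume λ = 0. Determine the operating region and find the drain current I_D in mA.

V_GS = V_G − V_S = 4.03 − 2.47 = 1.56 V; V_DS = V_D − V_S = 2.99 − 2.47 = 0.52 V.
k_n = μ_nC_ox · (W/L) = 4.16 mA/V².
V_ov = V_GS − V_th = 1.56 − 0.619 = 0.941 V.
Since V_DS = 0.52 V < V_ov = 0.941 V, the device is in the triode region.
I_D = k_n [V_ov · V_DS − ½ V_DS²] = 4.16 × [0.941 × 0.52 − 0.5 × 0.52²] = 1.47 mA.

Triode; I_D = 1.47 mA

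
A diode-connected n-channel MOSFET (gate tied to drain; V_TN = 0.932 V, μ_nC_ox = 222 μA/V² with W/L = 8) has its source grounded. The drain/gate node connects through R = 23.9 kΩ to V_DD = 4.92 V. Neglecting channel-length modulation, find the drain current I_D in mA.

With gate tied to drain, V_GS = V_DS ≥ V_GS − V_TN, so the device is in saturation.
k_n = μ_nC_ox · (W/L) = 1.776 mA/V².
KCL at the drain: ½ k_n (V_GS − V_TN)² = (V_DD − V_GS)/R.
Let x = V_GS − 0.932. Then 21.2 x² + x − 3.988 = 0, giving x = 0.411 V (positive root), so V_GS = 1.34 V.
I_D = (V_DD − V_GS)/R = (4.92 − 1.34) / 23.9 = 0.15 mA.

I_D = 0.150 mA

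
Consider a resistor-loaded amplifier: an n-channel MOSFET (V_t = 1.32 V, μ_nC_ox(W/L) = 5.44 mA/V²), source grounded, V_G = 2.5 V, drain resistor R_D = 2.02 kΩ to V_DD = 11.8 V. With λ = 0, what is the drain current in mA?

I_D = 3.79 mA

V_GS = V_G = 2.5 V, so V_ov = 2.5 − 1.32 = 1.18 V.
Assume saturation: I_D = ½ k_n V_ov² = 0.5 × 5.44 × 1.18² = 3.79 mA, giving V_DS = V_DD − I_D R_D = 11.8 − 3.79 × 2.02 = 4.15 V.
V_DS = 4.15 V ≥ V_ov = 1.18 V, confirming saturation.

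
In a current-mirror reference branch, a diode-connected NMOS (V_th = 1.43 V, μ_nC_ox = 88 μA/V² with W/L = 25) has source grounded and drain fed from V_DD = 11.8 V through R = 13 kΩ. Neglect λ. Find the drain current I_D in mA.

With gate tied to drain, V_GS = V_DS ≥ V_GS − V_th, so the device is in saturation.
k_n = μ_nC_ox · (W/L) = 2.2 mA/V².
KCL at the drain: ½ k_n (V_GS − V_th)² = (V_DD − V_GS)/R.
Let x = V_GS − 1.43. Then 14.3 x² + x − 10.37 = 0, giving x = 0.817 V (positive root), so V_GS = 2.25 V.
I_D = (V_DD − V_GS)/R = (11.8 − 2.25) / 13 = 0.735 mA.

I_D = 0.735 mA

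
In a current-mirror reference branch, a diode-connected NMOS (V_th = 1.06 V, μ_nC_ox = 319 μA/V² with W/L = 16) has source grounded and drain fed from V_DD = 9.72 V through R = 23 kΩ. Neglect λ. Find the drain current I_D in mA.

I_D = 0.360 mA

With gate tied to drain, V_GS = V_DS ≥ V_GS − V_th, so the device is in saturation.
k_n = μ_nC_ox · (W/L) = 5.104 mA/V².
KCL at the drain: ½ k_n (V_GS − V_th)² = (V_DD − V_GS)/R.
Let x = V_GS − 1.06. Then 58.7 x² + x − 8.66 = 0, giving x = 0.376 V (positive root), so V_GS = 1.44 V.
I_D = (V_DD − V_GS)/R = (9.72 − 1.44) / 23 = 0.36 mA.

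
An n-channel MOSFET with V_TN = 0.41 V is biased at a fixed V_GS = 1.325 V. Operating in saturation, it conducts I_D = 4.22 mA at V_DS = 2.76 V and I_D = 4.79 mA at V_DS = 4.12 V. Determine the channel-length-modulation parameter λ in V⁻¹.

λ = 0.137 V⁻¹

With V_GS fixed, I_D ∝ (1 + λ V_DS) in saturation, so I_D2/I_D1 = (1 + λ V_DS2)/(1 + λ V_DS1).
4.79/4.22 = 1.135 = (1 + 4.12 λ)/(1 + 2.76 λ).
Solving: λ (I_D1 V_DS2 − I_D2 V_DS1) = I_D2 − I_D1, so λ = (4.79 − 4.22) / (4.22 × 4.12 − 4.79 × 2.76) = 0.57 / 4.17 = 0.137 V⁻¹.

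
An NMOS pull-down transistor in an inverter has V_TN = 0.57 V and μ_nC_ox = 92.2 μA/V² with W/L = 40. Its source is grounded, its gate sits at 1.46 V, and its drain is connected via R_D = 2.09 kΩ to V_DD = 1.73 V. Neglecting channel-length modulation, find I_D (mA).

V_GS = V_G = 1.46 V, so V_ov = 1.46 − 0.57 = 0.89 V.
k_n = μ_nC_ox · (W/L) = 3.688 mA/V².
Assume saturation: I_D = ½ k_n V_ov² = 0.5 × 3.688 × 0.89² = 1.46 mA, giving V_DS = V_DD − I_D R_D = 1.73 − 1.46 × 2.09 = -1.32 V.
But -1.32 V < V_ov = 0.89 V, so the device is actually in triode.
In triode I_D = k_n[V_ov V_DS − ½ V_DS²] and I_D = (V_DD − V_DS)/R_D. Equating: 3.85 V_DS² − 7.86 V_DS + 1.73 = 0, giving V_DS = 0.251 V (the root below V_ov).
I_D = (1.73 − 0.251) / 2.09 = 0.708 mA.

I_D = 0.708 mA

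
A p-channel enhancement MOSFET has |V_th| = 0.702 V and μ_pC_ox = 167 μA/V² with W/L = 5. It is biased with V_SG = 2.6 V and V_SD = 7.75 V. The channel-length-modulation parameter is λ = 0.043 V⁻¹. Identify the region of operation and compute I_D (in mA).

k_p = μ_pC_ox · (W/L) = 0.835 mA/V².
V_ov = V_SG − |V_th| = 2.6 − 0.702 = 1.9 V.
Since V_SD = 7.75 V ≥ V_ov = 1.9 V, the device is in saturation.
I_D = ½ k_p V_ov² (1 + λ V_SD) = 0.5 × 0.835 × 1.9² × (1 + 0.043 × 7.75) = 2.01 mA.

Saturation; I_D = 2.01 mA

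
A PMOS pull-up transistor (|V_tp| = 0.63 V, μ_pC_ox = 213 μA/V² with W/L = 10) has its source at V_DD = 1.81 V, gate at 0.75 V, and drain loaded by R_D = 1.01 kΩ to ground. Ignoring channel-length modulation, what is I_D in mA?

V_SG = V_DD − V_G = 1.81 − 0.75 = 1.06 V, so V_ov = 1.06 − 0.63 = 0.43 V.
k_p = μ_pC_ox · (W/L) = 2.13 mA/V².
Assume saturation: I_D = ½ k_p V_ov² = 0.5 × 2.13 × 0.43² = 0.197 mA, giving V_SD = V_DD − I_D R_D = 1.81 − 0.197 × 1.01 = 1.61 V.
V_SD = 1.61 V ≥ V_ov = 0.43 V, confirming saturation.

I_D = 0.197 mA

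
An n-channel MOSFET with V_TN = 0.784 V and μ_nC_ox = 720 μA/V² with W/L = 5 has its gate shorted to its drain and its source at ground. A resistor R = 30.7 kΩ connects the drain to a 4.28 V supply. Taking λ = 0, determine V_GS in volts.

V_GS = 1.03 V

With gate tied to drain, V_GS = V_DS ≥ V_GS − V_TN, so the device is in saturation.
k_n = μ_nC_ox · (W/L) = 3.6 mA/V².
KCL at the drain: ½ k_n (V_GS − V_TN)² = (V_DD − V_GS)/R.
Let x = V_GS − 0.784. Then 55.3 x² + x − 3.496 = 0, giving x = 0.243 V (positive root), so V_GS = 1.03 V.
I_D = (V_DD − V_GS)/R = (4.28 − 1.03) / 30.7 = 0.106 mA.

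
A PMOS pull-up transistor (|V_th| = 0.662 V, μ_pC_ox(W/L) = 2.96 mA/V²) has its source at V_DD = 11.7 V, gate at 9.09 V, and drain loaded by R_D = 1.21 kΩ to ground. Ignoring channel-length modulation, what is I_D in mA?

I_D = 5.62 mA

V_SG = V_DD − V_G = 11.7 − 9.09 = 2.61 V, so V_ov = 2.61 − 0.662 = 1.95 V.
Assume saturation: I_D = ½ k_p V_ov² = 0.5 × 2.96 × 1.95² = 5.62 mA, giving V_SD = V_DD − I_D R_D = 11.7 − 5.62 × 1.21 = 4.9 V.
V_SD = 4.9 V ≥ V_ov = 1.95 V, confirming saturation.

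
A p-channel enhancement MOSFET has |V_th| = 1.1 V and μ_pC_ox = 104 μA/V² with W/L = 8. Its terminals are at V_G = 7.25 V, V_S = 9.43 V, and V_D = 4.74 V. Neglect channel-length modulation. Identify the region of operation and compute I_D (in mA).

Saturation; I_D = 0.485 mA

V_SG = V_S − V_G = 9.43 − 7.25 = 2.18 V; V_SD = V_S − V_D = 9.43 − 4.74 = 4.69 V.
k_p = μ_pC_ox · (W/L) = 0.832 mA/V².
V_ov = V_SG − |V_th| = 2.18 − 1.1 = 1.08 V.
Since V_SD = 4.69 V ≥ V_ov = 1.08 V, the device is in saturation.
I_D = ½ k_p V_ov² = 0.5 × 0.832 × 1.08² = 0.485 mA.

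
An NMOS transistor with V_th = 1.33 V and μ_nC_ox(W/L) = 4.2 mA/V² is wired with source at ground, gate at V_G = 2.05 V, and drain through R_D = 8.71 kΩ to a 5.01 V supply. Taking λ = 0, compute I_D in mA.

I_D = 0.551 mA

V_GS = V_G = 2.05 V, so V_ov = 2.05 − 1.33 = 0.72 V.
Assume saturation: I_D = ½ k_n V_ov² = 0.5 × 4.2 × 0.72² = 1.09 mA, giving V_DS = V_DD − I_D R_D = 5.01 − 1.09 × 8.71 = -4.47 V.
But -4.47 V < V_ov = 0.72 V, so the device is actually in triode.
In triode I_D = k_n[V_ov V_DS − ½ V_DS²] and I_D = (V_DD − V_DS)/R_D. Equating: 18.3 V_DS² − 27.34 V_DS + 5.01 = 0, giving V_DS = 0.214 V (the root below V_ov).
I_D = (5.01 − 0.214) / 8.71 = 0.551 mA.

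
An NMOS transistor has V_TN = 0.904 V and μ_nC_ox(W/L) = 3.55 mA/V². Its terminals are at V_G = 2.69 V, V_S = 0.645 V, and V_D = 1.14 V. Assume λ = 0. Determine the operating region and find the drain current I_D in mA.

Triode; I_D = 1.57 mA

V_GS = V_G − V_S = 2.69 − 0.645 = 2.04 V; V_DS = V_D − V_S = 1.14 − 0.645 = 0.495 V.
V_ov = V_GS − V_TN = 2.04 − 0.904 = 1.14 V.
Since V_DS = 0.495 V < V_ov = 1.14 V, the device is in the triode region.
I_D = k_n [V_ov · V_DS − ½ V_DS²] = 3.55 × [1.14 × 0.495 − 0.5 × 0.495²] = 1.57 mA.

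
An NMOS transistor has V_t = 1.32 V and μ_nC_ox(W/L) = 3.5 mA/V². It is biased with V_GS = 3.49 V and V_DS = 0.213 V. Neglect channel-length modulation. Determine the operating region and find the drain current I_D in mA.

Triode; I_D = 1.54 mA

V_ov = V_GS − V_t = 3.49 − 1.32 = 2.17 V.
Since V_DS = 0.213 V < V_ov = 2.17 V, the device is in the triode region.
I_D = k_n [V_ov · V_DS − ½ V_DS²] = 3.5 × [2.17 × 0.213 − 0.5 × 0.213²] = 1.54 mA.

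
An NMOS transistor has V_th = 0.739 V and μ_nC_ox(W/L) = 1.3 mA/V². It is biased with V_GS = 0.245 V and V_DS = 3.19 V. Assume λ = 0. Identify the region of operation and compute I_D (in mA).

V_GS = 0.245 V < V_th = 0.739 V, so the transistor is in cutoff.

Cutoff; I_D = 0 mA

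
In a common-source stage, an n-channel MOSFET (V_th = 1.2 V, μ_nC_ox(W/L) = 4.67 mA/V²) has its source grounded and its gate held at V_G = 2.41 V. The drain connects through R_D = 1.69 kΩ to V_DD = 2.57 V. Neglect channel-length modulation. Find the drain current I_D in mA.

V_GS = V_G = 2.41 V, so V_ov = 2.41 − 1.2 = 1.21 V.
Assume saturation: I_D = ½ k_n V_ov² = 0.5 × 4.67 × 1.21² = 3.42 mA, giving V_DS = V_DD − I_D R_D = 2.57 − 3.42 × 1.69 = -3.21 V.
But -3.21 V < V_ov = 1.21 V, so the device is actually in triode.
In triode I_D = k_n[V_ov V_DS − ½ V_DS²] and I_D = (V_DD − V_DS)/R_D. Equating: 3.95 V_DS² − 10.55 V_DS + 2.57 = 0, giving V_DS = 0.271 V (the root below V_ov).
I_D = (2.57 − 0.271) / 1.69 = 1.36 mA.

I_D = 1.36 mA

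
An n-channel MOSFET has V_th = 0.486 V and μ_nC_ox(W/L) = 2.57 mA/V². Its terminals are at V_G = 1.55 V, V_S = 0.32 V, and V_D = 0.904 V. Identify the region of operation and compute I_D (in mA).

V_GS = V_G − V_S = 1.55 − 0.32 = 1.23 V; V_DS = V_D − V_S = 0.904 − 0.32 = 0.584 V.
V_ov = V_GS − V_th = 1.23 − 0.486 = 0.744 V.
Since V_DS = 0.584 V < V_ov = 0.744 V, the device is in the triode region.
I_D = k_n [V_ov · V_DS − ½ V_DS²] = 2.57 × [0.744 × 0.584 − 0.5 × 0.584²] = 0.678 mA.

Triode; I_D = 0.678 mA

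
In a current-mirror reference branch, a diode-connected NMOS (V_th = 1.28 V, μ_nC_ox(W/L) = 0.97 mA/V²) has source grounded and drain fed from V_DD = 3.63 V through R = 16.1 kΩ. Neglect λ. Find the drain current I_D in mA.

With gate tied to drain, V_GS = V_DS ≥ V_GS − V_th, so the device is in saturation.
KCL at the drain: ½ k_n (V_GS − V_th)² = (V_DD − V_GS)/R.
Let x = V_GS − 1.28. Then 7.81 x² + x − 2.35 = 0, giving x = 0.488 V (positive root), so V_GS = 1.77 V.
I_D = (V_DD − V_GS)/R = (3.63 − 1.77) / 16.1 = 0.116 mA.

I_D = 0.116 mA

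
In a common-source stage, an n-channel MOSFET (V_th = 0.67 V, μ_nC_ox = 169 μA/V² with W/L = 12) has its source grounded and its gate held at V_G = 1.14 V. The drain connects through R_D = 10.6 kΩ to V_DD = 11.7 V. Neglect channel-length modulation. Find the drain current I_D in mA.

I_D = 0.224 mA

V_GS = V_G = 1.14 V, so V_ov = 1.14 − 0.67 = 0.47 V.
k_n = μ_nC_ox · (W/L) = 2.028 mA/V².
Assume saturation: I_D = ½ k_n V_ov² = 0.5 × 2.028 × 0.47² = 0.224 mA, giving V_DS = V_DD − I_D R_D = 11.7 − 0.224 × 10.6 = 9.33 V.
V_DS = 9.33 V ≥ V_ov = 0.47 V, confirming saturation.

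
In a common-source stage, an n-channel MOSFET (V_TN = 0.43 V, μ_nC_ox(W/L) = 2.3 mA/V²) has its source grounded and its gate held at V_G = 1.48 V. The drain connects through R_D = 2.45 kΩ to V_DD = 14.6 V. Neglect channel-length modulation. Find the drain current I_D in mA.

I_D = 1.27 mA

V_GS = V_G = 1.48 V, so V_ov = 1.48 − 0.43 = 1.05 V.
Assume saturation: I_D = ½ k_n V_ov² = 0.5 × 2.3 × 1.05² = 1.27 mA, giving V_DS = V_DD − I_D R_D = 14.6 − 1.27 × 2.45 = 11.5 V.
V_DS = 11.5 V ≥ V_ov = 1.05 V, confirming saturation.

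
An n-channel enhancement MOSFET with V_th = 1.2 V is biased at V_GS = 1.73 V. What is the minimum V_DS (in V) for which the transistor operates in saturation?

The boundary between triode and saturation is V_DS = V_GS − V_th = V_ov.
V_ov = 1.73 − 1.2 = 0.53 V.

V_DS,sat = 0.530 V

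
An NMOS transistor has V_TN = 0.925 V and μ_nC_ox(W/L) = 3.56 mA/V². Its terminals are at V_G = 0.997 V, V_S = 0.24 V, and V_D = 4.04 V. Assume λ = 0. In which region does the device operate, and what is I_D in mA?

Cutoff; I_D = 0 mA

V_GS = V_G − V_S = 0.997 − 0.24 = 0.757 V; V_DS = V_D − V_S = 4.04 − 0.24 = 3.8 V.
V_GS = 0.757 V < V_TN = 0.925 V, so the transistor is in cutoff.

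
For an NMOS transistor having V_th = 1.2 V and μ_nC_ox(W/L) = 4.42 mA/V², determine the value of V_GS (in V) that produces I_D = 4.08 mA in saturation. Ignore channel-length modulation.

In saturation I_D = ½ k_n (V_GS − V_th)², so V_GS − V_th = √(2 I_D / k_n) = √(2 × 4.08 / 4.42) = 1.36 V.
V_GS = 1.2 + 1.36 = 2.56 V.

V_GS = 2.56 V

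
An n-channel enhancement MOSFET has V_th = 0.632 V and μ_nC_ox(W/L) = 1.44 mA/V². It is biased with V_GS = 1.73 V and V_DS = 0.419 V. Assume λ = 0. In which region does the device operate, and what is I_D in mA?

Triode; I_D = 0.536 mA

V_ov = V_GS − V_th = 1.73 − 0.632 = 1.1 V.
Since V_DS = 0.419 V < V_ov = 1.1 V, the device is in the triode region.
I_D = k_n [V_ov · V_DS − ½ V_DS²] = 1.44 × [1.1 × 0.419 − 0.5 × 0.419²] = 0.536 mA.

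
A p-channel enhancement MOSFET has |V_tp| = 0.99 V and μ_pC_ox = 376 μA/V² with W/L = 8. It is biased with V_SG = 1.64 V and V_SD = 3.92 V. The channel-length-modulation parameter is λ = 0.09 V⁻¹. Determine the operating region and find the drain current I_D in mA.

k_p = μ_pC_ox · (W/L) = 3.008 mA/V².
V_ov = V_SG − |V_tp| = 1.64 − 0.99 = 0.65 V.
Since V_SD = 3.92 V ≥ V_ov = 0.65 V, the device is in saturation.
I_D = ½ k_p V_ov² (1 + λ V_SD) = 0.5 × 3.008 × 0.65² × (1 + 0.09 × 3.92) = 0.86 mA.

Saturation; I_D = 0.860 mA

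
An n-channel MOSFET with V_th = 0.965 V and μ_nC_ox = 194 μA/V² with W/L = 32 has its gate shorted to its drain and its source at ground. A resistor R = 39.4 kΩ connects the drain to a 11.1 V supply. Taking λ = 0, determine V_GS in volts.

With gate tied to drain, V_GS = V_DS ≥ V_GS − V_th, so the device is in saturation.
k_n = μ_nC_ox · (W/L) = 6.208 mA/V².
KCL at the drain: ½ k_n (V_GS − V_th)² = (V_DD − V_GS)/R.
Let x = V_GS − 0.965. Then 122 x² + x − 10.13 = 0, giving x = 0.284 V (positive root), so V_GS = 1.25 V.
I_D = (V_DD − V_GS)/R = (11.1 − 1.25) / 39.4 = 0.25 mA.

V_GS = 1.25 V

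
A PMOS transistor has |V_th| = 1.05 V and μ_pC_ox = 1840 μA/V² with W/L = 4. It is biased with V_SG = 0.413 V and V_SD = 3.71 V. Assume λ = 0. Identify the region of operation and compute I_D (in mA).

Cutoff; I_D = 0 mA

V_SG = 0.413 V < |V_th| = 1.05 V, so the transistor is in cutoff.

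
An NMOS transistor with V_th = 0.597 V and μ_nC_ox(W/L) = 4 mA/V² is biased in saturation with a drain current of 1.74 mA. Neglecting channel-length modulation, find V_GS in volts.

V_GS = 1.53 V

In saturation I_D = ½ k_n (V_GS − V_th)², so V_GS − V_th = √(2 I_D / k_n) = √(2 × 1.74 / 4) = 0.933 V.
V_GS = 0.597 + 0.933 = 1.53 V.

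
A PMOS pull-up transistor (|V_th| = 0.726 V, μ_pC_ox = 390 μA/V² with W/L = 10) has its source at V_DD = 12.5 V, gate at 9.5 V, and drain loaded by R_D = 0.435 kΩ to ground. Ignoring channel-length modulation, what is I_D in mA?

I_D = 10.1 mA

V_SG = V_DD − V_G = 12.5 − 9.5 = 3 V, so V_ov = 3 − 0.726 = 2.27 V.
k_p = μ_pC_ox · (W/L) = 3.9 mA/V².
Assume saturation: I_D = ½ k_p V_ov² = 0.5 × 3.9 × 2.27² = 10.1 mA, giving V_SD = V_DD − I_D R_D = 12.5 − 10.1 × 0.435 = 8.11 V.
V_SD = 8.11 V ≥ V_ov = 2.27 V, confirming saturation.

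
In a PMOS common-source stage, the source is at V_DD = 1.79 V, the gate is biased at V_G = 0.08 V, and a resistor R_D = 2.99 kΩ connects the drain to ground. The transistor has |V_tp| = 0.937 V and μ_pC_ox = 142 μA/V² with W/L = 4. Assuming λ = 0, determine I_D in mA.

V_SG = V_DD − V_G = 1.79 − 0.08 = 1.71 V, so V_ov = 1.71 − 0.937 = 0.773 V.
k_p = μ_pC_ox · (W/L) = 0.568 mA/V².
Assume saturation: I_D = ½ k_p V_ov² = 0.5 × 0.568 × 0.773² = 0.17 mA, giving V_SD = V_DD − I_D R_D = 1.79 − 0.17 × 2.99 = 1.28 V.
V_SD = 1.28 V ≥ V_ov = 0.773 V, confirming saturation.

I_D = 0.170 mA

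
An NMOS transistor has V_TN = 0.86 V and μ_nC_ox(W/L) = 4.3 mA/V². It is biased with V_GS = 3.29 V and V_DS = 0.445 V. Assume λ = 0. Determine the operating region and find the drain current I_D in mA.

V_ov = V_GS − V_TN = 3.29 − 0.86 = 2.43 V.
Since V_DS = 0.445 V < V_ov = 2.43 V, the device is in the triode region.
I_D = k_n [V_ov · V_DS − ½ V_DS²] = 4.3 × [2.43 × 0.445 − 0.5 × 0.445²] = 4.22 mA.

Triode; I_D = 4.22 mA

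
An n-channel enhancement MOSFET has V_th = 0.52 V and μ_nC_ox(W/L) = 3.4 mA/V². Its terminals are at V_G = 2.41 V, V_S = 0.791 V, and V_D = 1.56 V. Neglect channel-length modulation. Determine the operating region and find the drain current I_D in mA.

Triode; I_D = 1.87 mA

V_GS = V_G − V_S = 2.41 − 0.791 = 1.62 V; V_DS = V_D − V_S = 1.56 − 0.791 = 0.769 V.
V_ov = V_GS − V_th = 1.62 − 0.52 = 1.1 V.
Since V_DS = 0.769 V < V_ov = 1.1 V, the device is in the triode region.
I_D = k_n [V_ov · V_DS − ½ V_DS²] = 3.4 × [1.1 × 0.769 − 0.5 × 0.769²] = 1.87 mA.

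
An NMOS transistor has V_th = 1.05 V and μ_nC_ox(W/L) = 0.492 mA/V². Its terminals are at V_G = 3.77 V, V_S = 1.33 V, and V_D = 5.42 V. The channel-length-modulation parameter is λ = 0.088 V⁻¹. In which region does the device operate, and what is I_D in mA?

Saturation; I_D = 0.646 mA

V_GS = V_G − V_S = 3.77 − 1.33 = 2.44 V; V_DS = V_D − V_S = 5.42 − 1.33 = 4.09 V.
V_ov = V_GS − V_th = 2.44 − 1.05 = 1.39 V.
Since V_DS = 4.09 V ≥ V_ov = 1.39 V, the device is in saturation.
I_D = ½ k_n V_ov² (1 + λ V_DS) = 0.5 × 0.492 × 1.39² × (1 + 0.088 × 4.09) = 0.646 mA.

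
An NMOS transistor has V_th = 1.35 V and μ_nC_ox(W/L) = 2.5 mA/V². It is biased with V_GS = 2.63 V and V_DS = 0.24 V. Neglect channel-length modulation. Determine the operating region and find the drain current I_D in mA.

Triode; I_D = 0.696 mA

V_ov = V_GS − V_th = 2.63 − 1.35 = 1.28 V.
Since V_DS = 0.24 V < V_ov = 1.28 V, the device is in the triode region.
I_D = k_n [V_ov · V_DS − ½ V_DS²] = 2.5 × [1.28 × 0.24 − 0.5 × 0.24²] = 0.696 mA.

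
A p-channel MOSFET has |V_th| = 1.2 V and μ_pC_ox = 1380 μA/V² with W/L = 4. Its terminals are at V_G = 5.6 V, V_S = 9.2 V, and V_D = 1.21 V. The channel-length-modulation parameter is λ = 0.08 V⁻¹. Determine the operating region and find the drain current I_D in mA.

V_SG = V_S − V_G = 9.2 − 5.6 = 3.6 V; V_SD = V_S − V_D = 9.2 − 1.21 = 7.99 V.
k_p = μ_pC_ox · (W/L) = 5.52 mA/V².
V_ov = V_SG − |V_th| = 3.6 − 1.2 = 2.4 V.
Since V_SD = 7.99 V ≥ V_ov = 2.4 V, the device is in saturation.
I_D = ½ k_p V_ov² (1 + λ V_SD) = 0.5 × 5.52 × 2.4² × (1 + 0.08 × 7.99) = 26.1 mA.

Saturation; I_D = 26.1 mA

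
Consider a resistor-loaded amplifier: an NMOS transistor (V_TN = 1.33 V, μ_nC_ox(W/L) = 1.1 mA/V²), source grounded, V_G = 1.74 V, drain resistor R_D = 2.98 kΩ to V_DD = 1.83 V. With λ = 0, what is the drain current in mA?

I_D = 0.0925 mA

V_GS = V_G = 1.74 V, so V_ov = 1.74 − 1.33 = 0.41 V.
Assume saturation: I_D = ½ k_n V_ov² = 0.5 × 1.1 × 0.41² = 0.0925 mA, giving V_DS = V_DD − I_D R_D = 1.83 − 0.0925 × 2.98 = 1.55 V.
V_DS = 1.55 V ≥ V_ov = 0.41 V, confirming saturation.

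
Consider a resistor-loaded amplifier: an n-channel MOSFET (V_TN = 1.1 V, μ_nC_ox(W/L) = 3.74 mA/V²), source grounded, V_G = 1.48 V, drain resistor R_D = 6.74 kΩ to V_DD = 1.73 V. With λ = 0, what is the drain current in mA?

V_GS = V_G = 1.48 V, so V_ov = 1.48 − 1.1 = 0.38 V.
Assume saturation: I_D = ½ k_n V_ov² = 0.5 × 3.74 × 0.38² = 0.27 mA, giving V_DS = V_DD − I_D R_D = 1.73 − 0.27 × 6.74 = -0.09 V.
But -0.09 V < V_ov = 0.38 V, so the device is actually in triode.
In triode I_D = k_n[V_ov V_DS − ½ V_DS²] and I_D = (V_DD − V_DS)/R_D. Equating: 12.6 V_DS² − 10.58 V_DS + 1.73 = 0, giving V_DS = 0.223 V (the root below V_ov).
I_D = (1.73 − 0.223) / 6.74 = 0.224 mA.

I_D = 0.224 mA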